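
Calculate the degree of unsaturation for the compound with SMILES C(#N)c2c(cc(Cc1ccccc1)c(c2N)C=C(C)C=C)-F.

Molecular formula from the SMILES: C19H17FN2.
DoU = (2C + 2 + N − H − X)/2 = (2·19 + 2 + 2 − 17 − 1)/2 = 24/2 = 12.
(Structurally: 2 ring(s) + 10 π bond(s) = 12.)

12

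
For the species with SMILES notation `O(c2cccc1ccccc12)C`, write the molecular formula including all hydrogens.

C11H10O

Heavy atoms from the SMILES: 11 C, 1 O.
Implicit hydrogens by atom environment:
  7 × C (aromatic): 1 H each → 7
  3 × C (aromatic): no H
  1 × C: 3 H
  1 × O: no H
  Total hydrogens = 10.
Molecular formula: C11H10O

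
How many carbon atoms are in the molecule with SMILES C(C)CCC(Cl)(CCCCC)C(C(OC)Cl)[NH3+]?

The symbol for carbon appears 13 times in the SMILES. (Cl is a single chlorine, not C + l.)

13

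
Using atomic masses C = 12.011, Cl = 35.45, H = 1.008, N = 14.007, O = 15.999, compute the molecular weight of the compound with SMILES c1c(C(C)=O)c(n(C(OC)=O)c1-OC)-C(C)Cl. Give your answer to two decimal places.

Molecular formula: C11H14ClNO4.
M = 11×12.011 + 1×35.45 + 14×1.008 + 1×14.007 + 4×15.999 = 259.69 g/mol.

259.69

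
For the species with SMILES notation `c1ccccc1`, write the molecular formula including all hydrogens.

Heavy atoms from the SMILES: 6 C.
Implicit hydrogens by atom environment:
  6 × C (aromatic): 1 H each → 6
  Total hydrogens = 6.
Molecular formula: C6H6

C6H6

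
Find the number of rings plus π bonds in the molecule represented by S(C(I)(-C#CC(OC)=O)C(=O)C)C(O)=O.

Molecular formula from the SMILES: C8H7IO5S.
DoU = (2C + 2 + N − H − X)/2 = (2·8 + 2 + 0 − 7 − 1)/2 = 10/2 = 5.
(Structurally: 0 ring(s) + 5 π bond(s) = 5.)

5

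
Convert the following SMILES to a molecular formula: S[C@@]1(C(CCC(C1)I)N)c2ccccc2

Heavy atoms from the SMILES: 12 C, 1 I, 1 N, 1 S.
Implicit hydrogens by atom environment:
  5 × C (aromatic): 1 H each → 5
  3 × C: 2 H each → 6
  2 × C: 1 H each → 2
  1 × C: no H
  1 × C (aromatic): no H
  1 × I: no H
  1 × N: 2 H
  1 × S: 1 H
  Total hydrogens = 16.
Molecular formula: C12H16INS

C12H16INS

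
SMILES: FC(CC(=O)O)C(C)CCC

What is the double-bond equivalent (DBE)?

Molecular formula from the SMILES: C8H15FO2.
DoU = (2C + 2 + N − H − X)/2 = (2·8 + 2 + 0 − 15 − 1)/2 = 2/2 = 1.
(Structurally: 0 ring(s) + 1 π bond(s) = 1.)

1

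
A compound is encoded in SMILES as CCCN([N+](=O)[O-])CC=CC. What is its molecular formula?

Heavy atoms from the SMILES: 7 C, 2 N, 2 O.
Implicit hydrogens by atom environment:
  3 × C: 2 H each → 6
  2 × C: 3 H each → 6
  2 × C: 1 H each → 2
  1 × N: no H
  1 × N (charge +1): no H
  1 × O: no H
  1 × O (charge -1): no H
  Total hydrogens = 14.
Molecular formula: C7H14N2O2

C7H14N2O2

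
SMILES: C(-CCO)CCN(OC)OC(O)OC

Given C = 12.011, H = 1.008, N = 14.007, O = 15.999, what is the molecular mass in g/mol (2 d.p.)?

Molecular formula: C8H19NO5.
M = 8×12.011 + 19×1.008 + 1×14.007 + 5×15.999 = 209.24 g/mol.

209.24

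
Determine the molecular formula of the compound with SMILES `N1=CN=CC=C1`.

Heavy atoms from the SMILES: 4 C, 2 N.
Implicit hydrogens by atom environment:
  4 × C (aromatic): 1 H each → 4
  2 × N (aromatic): no H
  Total hydrogens = 4.
Molecular formula: C4H4N2

C4H4N2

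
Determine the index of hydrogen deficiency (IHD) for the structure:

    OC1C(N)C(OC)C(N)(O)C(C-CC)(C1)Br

Molecular formula from the SMILES: C10H21BrN2O3.
DoU = (2C + 2 + N − H − X)/2 = (2·10 + 2 + 2 − 21 − 1)/2 = 2/2 = 1.
(Structurally: 1 ring(s) + 0 π bond(s) = 1.)

1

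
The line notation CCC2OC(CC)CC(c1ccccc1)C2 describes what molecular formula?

C15H22O

Heavy atoms from the SMILES: 15 C, 1 O.
Implicit hydrogens by atom environment:
  5 × C (aromatic): 1 H each → 5
  4 × C: 2 H each → 8
  3 × C: 1 H each → 3
  2 × C: 3 H each → 6
  1 × C (aromatic): no H
  1 × O: no H
  Total hydrogens = 22.
Molecular formula: C15H22O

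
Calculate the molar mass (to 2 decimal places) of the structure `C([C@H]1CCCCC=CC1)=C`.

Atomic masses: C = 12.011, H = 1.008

136.24

Molecular formula: C10H16.
M = 10×12.011 + 16×1.008 = 136.24 g/mol.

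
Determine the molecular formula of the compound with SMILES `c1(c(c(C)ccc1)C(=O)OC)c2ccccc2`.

C15H14O2

Heavy atoms from the SMILES: 15 C, 2 O.
Implicit hydrogens by atom environment:
  8 × C (aromatic): 1 H each → 8
  4 × C (aromatic): no H
  2 × C: 3 H each → 6
  2 × O: no H
  1 × C: no H
  Total hydrogens = 14.
Molecular formula: C15H14O2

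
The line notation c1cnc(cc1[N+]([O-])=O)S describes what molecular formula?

C5H4N2O2S

Heavy atoms from the SMILES: 5 C, 2 N, 2 O, 1 S.
Implicit hydrogens by atom environment:
  3 × C (aromatic): 1 H each → 3
  2 × C (aromatic): no H
  1 × N (aromatic): no H
  1 × N (charge +1): no H
  1 × O: no H
  1 × O (charge -1): no H
  1 × S: 1 H
  Total hydrogens = 4.
Molecular formula: C5H4N2O2S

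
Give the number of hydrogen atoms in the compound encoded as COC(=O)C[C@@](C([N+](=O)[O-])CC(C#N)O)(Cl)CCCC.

Hydrogens are implicit in SMILES; fill each atom to its normal valence:
  5 × C: 2 H each → 10
  3 × C: no H
  3 × O: no H
  2 × C: 3 H each → 6
  2 × C: 1 H each → 2
  1 × Cl: no H
  1 × N: no H
  1 × N (charge +1): no H
  1 × O: 1 H
  1 × O (charge -1): no H
  Total hydrogens = 19.

19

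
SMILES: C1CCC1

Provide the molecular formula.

Heavy atoms from the SMILES: 4 C.
Implicit hydrogens by atom environment:
  4 × C: 2 H each → 8
  Total hydrogens = 8.
Molecular formula: C4H8

C4H8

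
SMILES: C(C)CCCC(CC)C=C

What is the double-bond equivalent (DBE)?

Molecular formula from the SMILES: C10H20.
DoU = (2C + 2 + N − H − X)/2 = (2·10 + 2 + 0 − 20 − 0)/2 = 2/2 = 1.
(Structurally: 0 ring(s) + 1 π bond(s) = 1.)

1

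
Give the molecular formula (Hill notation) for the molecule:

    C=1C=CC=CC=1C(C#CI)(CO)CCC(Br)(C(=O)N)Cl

C14H14BrClINO2

Heavy atoms from the SMILES: 1 Br, 14 C, 1 Cl, 1 I, 1 N, 2 O.
Implicit hydrogens by atom environment:
  5 × C (aromatic): 1 H each → 5
  5 × C: no H
  3 × C: 2 H each → 6
  1 × Br: no H
  1 × C (aromatic): no H
  1 × Cl: no H
  1 × I: no H
  1 × N: 2 H
  1 × O: 1 H
  1 × O: no H
  Total hydrogens = 14.
Molecular formula: C14H14BrClINO2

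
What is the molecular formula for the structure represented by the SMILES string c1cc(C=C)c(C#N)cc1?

Heavy atoms from the SMILES: 9 C, 1 N.
Implicit hydrogens by atom environment:
  4 × C (aromatic): 1 H each → 4
  2 × C (aromatic): no H
  1 × C: 2 H
  1 × C: 1 H
  1 × C: no H
  1 × N: no H
  Total hydrogens = 7.
Molecular formula: C9H7N

C9H7N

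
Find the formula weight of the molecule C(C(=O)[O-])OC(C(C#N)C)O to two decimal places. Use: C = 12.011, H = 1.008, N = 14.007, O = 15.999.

158.13

Molecular formula: C6H8NO4-.
M = 6×12.011 + 8×1.008 + 1×14.007 + 4×15.999 = 158.13 g/mol.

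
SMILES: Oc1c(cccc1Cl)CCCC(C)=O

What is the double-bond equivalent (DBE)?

Molecular formula from the SMILES: C11H13ClO2.
DoU = (2C + 2 + N − H − X)/2 = (2·11 + 2 + 0 − 13 − 1)/2 = 10/2 = 5.
(Structurally: 1 ring(s) + 4 π bond(s) = 5.)

5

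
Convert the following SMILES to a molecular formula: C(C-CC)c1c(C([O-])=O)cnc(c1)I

C10H11INO2-

Heavy atoms from the SMILES: 10 C, 1 I, 1 N, 2 O.
Implicit hydrogens by atom environment:
  3 × C: 2 H each → 6
  3 × C (aromatic): no H
  2 × C (aromatic): 1 H each → 2
  1 × C: 3 H
  1 × C: no H
  1 × I: no H
  1 × N (aromatic): no H
  1 × O: no H
  1 × O (charge -1): no H
  Total hydrogens = 11.
Net charge -1.
Molecular formula: C10H11INO2-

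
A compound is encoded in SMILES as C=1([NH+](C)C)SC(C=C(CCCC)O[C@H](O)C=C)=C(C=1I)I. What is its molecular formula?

C15H22I2NO2S+

Heavy atoms from the SMILES: 15 C, 2 I, 1 N, 2 O, 1 S.
Implicit hydrogens by atom environment:
  4 × C: 2 H each → 8
  4 × C (aromatic): no H
  3 × C: 3 H each → 9
  3 × C: 1 H each → 3
  2 × I: no H
  1 × C: no H
  1 × N (charge +1): 1 H
  1 × O: 1 H
  1 × O: no H
  1 × S (aromatic): no H
  Total hydrogens = 22.
Net charge +1.
Molecular formula: C15H22I2NO2S+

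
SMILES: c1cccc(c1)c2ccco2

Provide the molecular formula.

C10H8O

Heavy atoms from the SMILES: 10 C, 1 O.
Implicit hydrogens by atom environment:
  8 × C (aromatic): 1 H each → 8
  2 × C (aromatic): no H
  1 × O (aromatic): no H
  Total hydrogens = 8.
Molecular formula: C10H8O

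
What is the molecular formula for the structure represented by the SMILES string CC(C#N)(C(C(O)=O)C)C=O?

Heavy atoms from the SMILES: 7 C, 1 N, 3 O.
Implicit hydrogens by atom environment:
  3 × C: no H
  2 × C: 3 H each → 6
  2 × C: 1 H each → 2
  2 × O: no H
  1 × N: no H
  1 × O: 1 H
  Total hydrogens = 9.
Molecular formula: C7H9NO3

C7H9NO3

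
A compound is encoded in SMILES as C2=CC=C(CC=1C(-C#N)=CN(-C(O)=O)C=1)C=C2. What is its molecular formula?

C13H10N2O2

Heavy atoms from the SMILES: 13 C, 2 N, 2 O.
Implicit hydrogens by atom environment:
  7 × C (aromatic): 1 H each → 7
  3 × C (aromatic): no H
  2 × C: no H
  1 × C: 2 H
  1 × N (aromatic): no H
  1 × N: no H
  1 × O: 1 H
  1 × O: no H
  Total hydrogens = 10.
Molecular formula: C13H10N2O2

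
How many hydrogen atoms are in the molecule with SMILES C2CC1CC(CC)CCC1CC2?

Hydrogens are implicit in SMILES; fill each atom to its normal valence:
  8 × C: 2 H each → 16
  3 × C: 1 H each → 3
  1 × C: 3 H
  Total hydrogens = 22.

22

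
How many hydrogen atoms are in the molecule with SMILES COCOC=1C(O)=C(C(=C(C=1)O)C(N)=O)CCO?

15

Hydrogens are implicit in SMILES; fill each atom to its normal valence:
  5 × C (aromatic): no H
  3 × C: 2 H each → 6
  3 × O: 1 H each → 3
  3 × O: no H
  1 × C: 3 H
  1 × C (aromatic): 1 H
  1 × C: no H
  1 × N: 2 H
  Total hydrogens = 15.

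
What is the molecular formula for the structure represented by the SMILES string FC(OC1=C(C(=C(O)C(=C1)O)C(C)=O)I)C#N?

Heavy atoms from the SMILES: 10 C, 1 F, 1 I, 1 N, 4 O.
Implicit hydrogens by atom environment:
  5 × C (aromatic): no H
  2 × C: no H
  2 × O: 1 H each → 2
  2 × O: no H
  1 × C: 3 H
  1 × C (aromatic): 1 H
  1 × C: 1 H
  1 × F: no H
  1 × I: no H
  1 × N: no H
  Total hydrogens = 7.
Molecular formula: C10H7FINO4

C10H7FINO4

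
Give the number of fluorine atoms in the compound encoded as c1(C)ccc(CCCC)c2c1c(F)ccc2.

The symbol for fluorine appears 1 time in the SMILES.

1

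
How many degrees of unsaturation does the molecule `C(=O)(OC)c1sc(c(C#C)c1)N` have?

6

Molecular formula from the SMILES: C8H7NO2S.
DoU = (2C + 2 + N − H − X)/2 = (2·8 + 2 + 1 − 7 − 0)/2 = 12/2 = 6.
(Structurally: 1 ring(s) + 5 π bond(s) = 6.)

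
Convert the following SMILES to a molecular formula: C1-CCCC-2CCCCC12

C10H18

Heavy atoms from the SMILES: 10 C.
Implicit hydrogens by atom environment:
  8 × C: 2 H each → 16
  2 × C: 1 H each → 2
  Total hydrogens = 18.
Molecular formula: C10H18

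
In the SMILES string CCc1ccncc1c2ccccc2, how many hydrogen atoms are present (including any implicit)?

13

Hydrogens are implicit in SMILES; fill each atom to its normal valence:
  8 × C (aromatic): 1 H each → 8
  3 × C (aromatic): no H
  1 × C: 3 H
  1 × C: 2 H
  1 × N (aromatic): no H
  Total hydrogens = 13.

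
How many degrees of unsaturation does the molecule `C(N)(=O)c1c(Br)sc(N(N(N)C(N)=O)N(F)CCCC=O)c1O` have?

Molecular formula from the SMILES: C10H14BrFN6O4S.
DoU = (2C + 2 + N − H − X)/2 = (2·10 + 2 + 6 − 14 − 2)/2 = 12/2 = 6.
(Structurally: 1 ring(s) + 5 π bond(s) = 6.)

6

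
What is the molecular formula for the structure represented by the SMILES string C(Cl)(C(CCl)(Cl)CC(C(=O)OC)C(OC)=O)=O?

Heavy atoms from the SMILES: 9 C, 3 Cl, 5 O.
Implicit hydrogens by atom environment:
  5 × O: no H
  4 × C: no H
  3 × Cl: no H
  2 × C: 3 H each → 6
  2 × C: 2 H each → 4
  1 × C: 1 H
  Total hydrogens = 11.
Molecular formula: C9H11Cl3O5

C9H11Cl3O5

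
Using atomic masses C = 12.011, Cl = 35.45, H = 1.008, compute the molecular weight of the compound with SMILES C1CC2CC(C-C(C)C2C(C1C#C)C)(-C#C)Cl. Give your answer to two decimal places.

Molecular formula: C16H21Cl.
M = 16×12.011 + 1×35.45 + 21×1.008 = 248.79 g/mol.

248.79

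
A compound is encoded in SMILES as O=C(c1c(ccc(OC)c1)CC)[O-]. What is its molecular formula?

Heavy atoms from the SMILES: 10 C, 3 O.
Implicit hydrogens by atom environment:
  3 × C (aromatic): 1 H each → 3
  3 × C (aromatic): no H
  2 × C: 3 H each → 6
  2 × O: no H
  1 × C: 2 H
  1 × C: no H
  1 × O (charge -1): no H
  Total hydrogens = 11.
Net charge -1.
Molecular formula: C10H11O3-

C10H11O3-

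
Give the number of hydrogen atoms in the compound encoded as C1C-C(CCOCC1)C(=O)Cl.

13

Hydrogens are implicit in SMILES; fill each atom to its normal valence:
  6 × C: 2 H each → 12
  2 × O: no H
  1 × C: 1 H
  1 × C: no H
  1 × Cl: no H
  Total hydrogens = 13.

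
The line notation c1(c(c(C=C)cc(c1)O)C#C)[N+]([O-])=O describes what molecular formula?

C10H7NO3

Heavy atoms from the SMILES: 10 C, 1 N, 3 O.
Implicit hydrogens by atom environment:
  4 × C (aromatic): no H
  2 × C (aromatic): 1 H each → 2
  2 × C: 1 H each → 2
  1 × C: 2 H
  1 × C: no H
  1 × N (charge +1): no H
  1 × O: 1 H
  1 × O: no H
  1 × O (charge -1): no H
  Total hydrogens = 7.
Molecular formula: C10H7NO3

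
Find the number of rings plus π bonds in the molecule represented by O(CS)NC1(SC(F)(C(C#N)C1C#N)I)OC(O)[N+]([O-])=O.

Molecular formula from the SMILES: C8H8FIN4O5S2.
DoU = (2C + 2 + N − H − X)/2 = (2·8 + 2 + 4 − 8 − 2)/2 = 12/2 = 6.
(Structurally: 1 ring(s) + 5 π bond(s) = 6.)

6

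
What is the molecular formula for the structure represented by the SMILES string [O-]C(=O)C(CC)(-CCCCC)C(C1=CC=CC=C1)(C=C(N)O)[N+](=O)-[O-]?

Heavy atoms from the SMILES: 18 C, 2 N, 5 O.
Implicit hydrogens by atom environment:
  5 × C: 2 H each → 10
  5 × C (aromatic): 1 H each → 5
  4 × C: no H
  2 × C: 3 H each → 6
  2 × O: no H
  2 × O (charge -1): no H
  1 × C: 1 H
  1 × C (aromatic): no H
  1 × N: 2 H
  1 × N (charge +1): no H
  1 × O: 1 H
  Total hydrogens = 25.
Net charge -1.
Molecular formula: C18H25N2O5-

C18H25N2O5-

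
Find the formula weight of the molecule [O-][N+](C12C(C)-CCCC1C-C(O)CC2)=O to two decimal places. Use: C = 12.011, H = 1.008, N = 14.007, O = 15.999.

213.28

Molecular formula: C11H19NO3.
M = 11×12.011 + 19×1.008 + 1×14.007 + 3×15.999 = 213.28 g/mol.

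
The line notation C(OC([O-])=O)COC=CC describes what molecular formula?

Heavy atoms from the SMILES: 6 C, 4 O.
Implicit hydrogens by atom environment:
  3 × O: no H
  2 × C: 2 H each → 4
  2 × C: 1 H each → 2
  1 × C: 3 H
  1 × C: no H
  1 × O (charge -1): no H
  Total hydrogens = 9.
Net charge -1.
Molecular formula: C6H9O4-

C6H9O4-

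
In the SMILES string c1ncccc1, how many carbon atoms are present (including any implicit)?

5

The symbol for carbon appears 5 times in the SMILES. Lowercase c denotes aromatic carbon and counts toward C.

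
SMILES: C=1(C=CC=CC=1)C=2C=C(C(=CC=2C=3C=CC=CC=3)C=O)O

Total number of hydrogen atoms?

14

Hydrogens are implicit in SMILES; fill each atom to its normal valence:
  12 × C (aromatic): 1 H each → 12
  6 × C (aromatic): no H
  1 × C: 1 H
  1 × O: 1 H
  1 × O: no H
  Total hydrogens = 14.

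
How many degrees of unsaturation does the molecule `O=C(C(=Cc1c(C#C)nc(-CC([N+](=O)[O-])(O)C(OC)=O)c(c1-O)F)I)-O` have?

Molecular formula from the SMILES: C14H10FIN2O8.
DoU = (2C + 2 + N − H − X)/2 = (2·14 + 2 + 2 − 10 − 2)/2 = 20/2 = 10.
(Structurally: 1 ring(s) + 9 π bond(s) = 10.)

10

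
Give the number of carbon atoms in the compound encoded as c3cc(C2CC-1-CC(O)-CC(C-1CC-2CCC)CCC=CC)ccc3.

The symbol for carbon appears 24 times in the SMILES. Lowercase c denotes aromatic carbon and counts toward C.

24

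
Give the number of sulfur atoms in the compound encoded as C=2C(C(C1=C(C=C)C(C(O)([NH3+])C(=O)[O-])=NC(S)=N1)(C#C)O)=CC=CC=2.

The symbol for sulfur appears 1 time in the SMILES.

1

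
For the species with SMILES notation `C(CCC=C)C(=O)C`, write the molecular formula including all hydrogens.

Heavy atoms from the SMILES: 7 C, 1 O.
Implicit hydrogens by atom environment:
  4 × C: 2 H each → 8
  1 × C: 3 H
  1 × C: 1 H
  1 × C: no H
  1 × O: no H
  Total hydrogens = 12.
Molecular formula: C7H12O

C7H12O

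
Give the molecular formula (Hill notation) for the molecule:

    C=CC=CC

Heavy atoms from the SMILES: 5 C.
Implicit hydrogens by atom environment:
  3 × C: 1 H each → 3
  1 × C: 3 H
  1 × C: 2 H
  Total hydrogens = 8.
Molecular formula: C5H8

C5H8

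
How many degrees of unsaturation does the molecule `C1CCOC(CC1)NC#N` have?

Molecular formula from the SMILES: C7H12N2O.
DoU = (2C + 2 + N − H − X)/2 = (2·7 + 2 + 2 − 12 − 0)/2 = 6/2 = 3.
(Structurally: 1 ring(s) + 2 π bond(s) = 3.)

3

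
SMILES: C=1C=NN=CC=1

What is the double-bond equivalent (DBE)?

4

Molecular formula from the SMILES: C4H4N2.
DoU = (2C + 2 + N − H − X)/2 = (2·4 + 2 + 2 − 4 − 0)/2 = 8/2 = 4.
(Structurally: 1 ring(s) + 3 π bond(s) = 4.)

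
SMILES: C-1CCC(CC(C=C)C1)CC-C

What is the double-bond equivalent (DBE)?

2

Molecular formula from the SMILES: C12H22.
DoU = (2C + 2 + N − H − X)/2 = (2·12 + 2 + 0 − 22 − 0)/2 = 4/2 = 2.
(Structurally: 1 ring(s) + 1 π bond(s) = 2.)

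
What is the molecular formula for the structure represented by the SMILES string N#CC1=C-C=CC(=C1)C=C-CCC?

Heavy atoms from the SMILES: 12 C, 1 N.
Implicit hydrogens by atom environment:
  4 × C (aromatic): 1 H each → 4
  2 × C: 2 H each → 4
  2 × C: 1 H each → 2
  2 × C (aromatic): no H
  1 × C: 3 H
  1 × C: no H
  1 × N: no H
  Total hydrogens = 13.
Molecular formula: C12H13N

C12H13N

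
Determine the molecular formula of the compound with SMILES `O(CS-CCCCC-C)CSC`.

C9H20OS2

Heavy atoms from the SMILES: 9 C, 1 O, 2 S.
Implicit hydrogens by atom environment:
  7 × C: 2 H each → 14
  2 × C: 3 H each → 6
  2 × S: no H
  1 × O: no H
  Total hydrogens = 20.
Molecular formula: C9H20OS2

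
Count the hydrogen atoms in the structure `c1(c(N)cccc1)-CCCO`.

Hydrogens are implicit in SMILES; fill each atom to its normal valence:
  4 × C (aromatic): 1 H each → 4
  3 × C: 2 H each → 6
  2 × C (aromatic): no H
  1 × N: 2 H
  1 × O: 1 H
  Total hydrogens = 13.

13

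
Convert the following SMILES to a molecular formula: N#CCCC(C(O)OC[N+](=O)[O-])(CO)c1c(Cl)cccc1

Heavy atoms from the SMILES: 13 C, 1 Cl, 2 N, 5 O.
Implicit hydrogens by atom environment:
  4 × C: 2 H each → 8
  4 × C (aromatic): 1 H each → 4
  2 × C: no H
  2 × C (aromatic): no H
  2 × O: 1 H each → 2
  2 × O: no H
  1 × C: 1 H
  1 × Cl: no H
  1 × N: no H
  1 × N (charge +1): no H
  1 × O (charge -1): no H
  Total hydrogens = 15.
Molecular formula: C13H15ClN2O5

C13H15ClN2O5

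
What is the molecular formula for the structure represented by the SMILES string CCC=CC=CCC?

Heavy atoms from the SMILES: 8 C.
Implicit hydrogens by atom environment:
  4 × C: 1 H each → 4
  2 × C: 3 H each → 6
  2 × C: 2 H each → 4
  Total hydrogens = 14.
Molecular formula: C8H14

C8H14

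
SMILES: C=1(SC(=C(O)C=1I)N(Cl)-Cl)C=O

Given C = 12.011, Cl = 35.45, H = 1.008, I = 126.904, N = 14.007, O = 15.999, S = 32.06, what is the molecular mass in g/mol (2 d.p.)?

337.94

Molecular formula: C5H2Cl2INO2S.
M = 5×12.011 + 2×35.45 + 2×1.008 + 1×126.904 + 1×14.007 + 2×15.999 + 1×32.06 = 337.94 g/mol.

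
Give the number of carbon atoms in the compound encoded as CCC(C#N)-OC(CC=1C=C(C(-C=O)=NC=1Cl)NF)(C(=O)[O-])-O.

The symbol for carbon appears 13 times in the SMILES. (Cl is a single chlorine, not C + l.)

13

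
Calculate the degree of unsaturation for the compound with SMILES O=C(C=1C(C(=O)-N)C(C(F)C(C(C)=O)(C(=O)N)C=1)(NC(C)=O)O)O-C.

Molecular formula from the SMILES: C14H18FN3O7.
DoU = (2C + 2 + N − H − X)/2 = (2·14 + 2 + 3 − 18 − 1)/2 = 14/2 = 7.
(Structurally: 1 ring(s) + 6 π bond(s) = 7.)

7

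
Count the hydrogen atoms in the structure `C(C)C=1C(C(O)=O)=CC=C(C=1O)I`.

9

Hydrogens are implicit in SMILES; fill each atom to its normal valence:
  4 × C (aromatic): no H
  2 × C (aromatic): 1 H each → 2
  2 × O: 1 H each → 2
  1 × C: 3 H
  1 × C: 2 H
  1 × C: no H
  1 × I: no H
  1 × O: no H
  Total hydrogens = 9.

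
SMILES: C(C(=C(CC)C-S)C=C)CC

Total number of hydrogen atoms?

18

Hydrogens are implicit in SMILES; fill each atom to its normal valence:
  5 × C: 2 H each → 10
  2 × C: 3 H each → 6
  2 × C: no H
  1 × C: 1 H
  1 × S: 1 H
  Total hydrogens = 18.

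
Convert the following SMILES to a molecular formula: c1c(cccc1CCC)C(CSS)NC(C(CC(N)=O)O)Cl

C15H23ClN2O2S2

Heavy atoms from the SMILES: 15 C, 1 Cl, 2 N, 2 O, 2 S.
Implicit hydrogens by atom environment:
  4 × C: 2 H each → 8
  4 × C (aromatic): 1 H each → 4
  3 × C: 1 H each → 3
  2 × C (aromatic): no H
  1 × C: 3 H
  1 × C: no H
  1 × Cl: no H
  1 × N: 2 H
  1 × N: 1 H
  1 × O: 1 H
  1 × O: no H
  1 × S: 1 H
  1 × S: no H
  Total hydrogens = 23.
Molecular formula: C15H23ClN2O2S2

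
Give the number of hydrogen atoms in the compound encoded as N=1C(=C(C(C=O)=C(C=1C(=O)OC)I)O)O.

6

Hydrogens are implicit in SMILES; fill each atom to its normal valence:
  5 × C (aromatic): no H
  3 × O: no H
  2 × O: 1 H each → 2
  1 × C: 3 H
  1 × C: 1 H
  1 × C: no H
  1 × I: no H
  1 × N (aromatic): no H
  Total hydrogens = 6.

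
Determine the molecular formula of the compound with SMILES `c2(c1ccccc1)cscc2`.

C10H8S

Heavy atoms from the SMILES: 10 C, 1 S.
Implicit hydrogens by atom environment:
  8 × C (aromatic): 1 H each → 8
  2 × C (aromatic): no H
  1 × S (aromatic): no H
  Total hydrogens = 8.
Molecular formula: C10H8S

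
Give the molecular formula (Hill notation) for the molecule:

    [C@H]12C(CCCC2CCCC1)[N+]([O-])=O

Heavy atoms from the SMILES: 10 C, 1 N, 2 O.
Implicit hydrogens by atom environment:
  7 × C: 2 H each → 14
  3 × C: 1 H each → 3
  1 × N (charge +1): no H
  1 × O: no H
  1 × O (charge -1): no H
  Total hydrogens = 17.
Molecular formula: C10H17NO2

C10H17NO2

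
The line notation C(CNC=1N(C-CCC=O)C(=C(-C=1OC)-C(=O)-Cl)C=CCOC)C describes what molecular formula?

C17H25ClN2O4

Heavy atoms from the SMILES: 17 C, 1 Cl, 2 N, 4 O.
Implicit hydrogens by atom environment:
  6 × C: 2 H each → 12
  4 × C (aromatic): no H
  4 × O: no H
  3 × C: 3 H each → 9
  3 × C: 1 H each → 3
  1 × C: no H
  1 × Cl: no H
  1 × N: 1 H
  1 × N (aromatic): no H
  Total hydrogens = 25.
Molecular formula: C17H25ClN2O4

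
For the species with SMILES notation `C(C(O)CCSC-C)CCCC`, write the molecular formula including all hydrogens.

Heavy atoms from the SMILES: 10 C, 1 O, 1 S.
Implicit hydrogens by atom environment:
  7 × C: 2 H each → 14
  2 × C: 3 H each → 6
  1 × C: 1 H
  1 × O: 1 H
  1 × S: no H
  Total hydrogens = 22.
Molecular formula: C10H22OS

C10H22OS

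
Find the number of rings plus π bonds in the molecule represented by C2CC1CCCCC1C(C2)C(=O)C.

Molecular formula from the SMILES: C12H20O.
DoU = (2C + 2 + N − H − X)/2 = (2·12 + 2 + 0 − 20 − 0)/2 = 6/2 = 3.
(Structurally: 2 ring(s) + 1 π bond(s) = 3.)

3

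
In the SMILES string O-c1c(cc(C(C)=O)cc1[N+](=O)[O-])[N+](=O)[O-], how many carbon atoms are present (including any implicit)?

8

The symbol for carbon appears 8 times in the SMILES. Lowercase c denotes aromatic carbon and counts toward C.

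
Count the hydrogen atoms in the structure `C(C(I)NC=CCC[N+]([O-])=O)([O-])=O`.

8

Hydrogens are implicit in SMILES; fill each atom to its normal valence:
  3 × C: 1 H each → 3
  2 × C: 2 H each → 4
  2 × O: no H
  2 × O (charge -1): no H
  1 × C: no H
  1 × I: no H
  1 × N: 1 H
  1 × N (charge +1): no H
  Total hydrogens = 8.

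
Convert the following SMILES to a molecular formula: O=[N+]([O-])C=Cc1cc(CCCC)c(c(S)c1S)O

Heavy atoms from the SMILES: 12 C, 1 N, 3 O, 2 S.
Implicit hydrogens by atom environment:
  5 × C (aromatic): no H
  3 × C: 2 H each → 6
  2 × C: 1 H each → 2
  2 × S: 1 H each → 2
  1 × C: 3 H
  1 × C (aromatic): 1 H
  1 × N (charge +1): no H
  1 × O: 1 H
  1 × O: no H
  1 × O (charge -1): no H
  Total hydrogens = 15.
Molecular formula: C12H15NO3S2

C12H15NO3S2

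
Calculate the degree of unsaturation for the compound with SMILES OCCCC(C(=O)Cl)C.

Molecular formula from the SMILES: C6H11ClO2.
DoU = (2C + 2 + N − H − X)/2 = (2·6 + 2 + 0 − 11 − 1)/2 = 2/2 = 1.
(Structurally: 0 ring(s) + 1 π bond(s) = 1.)

1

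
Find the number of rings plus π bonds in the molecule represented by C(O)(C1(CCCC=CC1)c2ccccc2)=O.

Molecular formula from the SMILES: C14H16O2.
DoU = (2C + 2 + N − H − X)/2 = (2·14 + 2 + 0 − 16 − 0)/2 = 14/2 = 7.
(Structurally: 2 ring(s) + 5 π bond(s) = 7.)

7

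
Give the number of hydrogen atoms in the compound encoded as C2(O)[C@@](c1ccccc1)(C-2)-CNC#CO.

13

Hydrogens are implicit in SMILES; fill each atom to its normal valence:
  5 × C (aromatic): 1 H each → 5
  3 × C: no H
  2 × C: 2 H each → 4
  2 × O: 1 H each → 2
  1 × C: 1 H
  1 × C (aromatic): no H
  1 × N: 1 H
  Total hydrogens = 13.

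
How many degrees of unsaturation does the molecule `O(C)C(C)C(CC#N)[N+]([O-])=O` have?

Molecular formula from the SMILES: C6H10N2O3.
DoU = (2C + 2 + N − H − X)/2 = (2·6 + 2 + 2 − 10 − 0)/2 = 6/2 = 3.
(Structurally: 0 ring(s) + 3 π bond(s) = 3.)

3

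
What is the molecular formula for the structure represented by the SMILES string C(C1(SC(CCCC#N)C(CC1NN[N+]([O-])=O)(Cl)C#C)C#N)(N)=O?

Heavy atoms from the SMILES: 13 C, 1 Cl, 6 N, 3 O, 1 S.
Implicit hydrogens by atom environment:
  6 × C: no H
  4 × C: 2 H each → 8
  3 × C: 1 H each → 3
  2 × N: 1 H each → 2
  2 × N: no H
  2 × O: no H
  1 × Cl: no H
  1 × N: 2 H
  1 × N (charge +1): no H
  1 × O (charge -1): no H
  1 × S: no H
  Total hydrogens = 15.
Molecular formula: C13H15ClN6O3S

C13H15ClN6O3S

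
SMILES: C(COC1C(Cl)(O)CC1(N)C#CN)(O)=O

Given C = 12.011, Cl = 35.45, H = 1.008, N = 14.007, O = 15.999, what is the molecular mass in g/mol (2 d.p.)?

234.64

Molecular formula: C8H11ClN2O4.
M = 8×12.011 + 1×35.45 + 11×1.008 + 2×14.007 + 4×15.999 = 234.64 g/mol.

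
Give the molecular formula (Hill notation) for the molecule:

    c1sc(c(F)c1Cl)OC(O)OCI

Heavy atoms from the SMILES: 6 C, 1 Cl, 1 F, 1 I, 3 O, 1 S.
Implicit hydrogens by atom environment:
  3 × C (aromatic): no H
  2 × O: no H
  1 × C: 2 H
  1 × C (aromatic): 1 H
  1 × C: 1 H
  1 × Cl: no H
  1 × F: no H
  1 × I: no H
  1 × O: 1 H
  1 × S (aromatic): no H
  Total hydrogens = 5.
Molecular formula: C6H5ClFIO3S

C6H5ClFIO3S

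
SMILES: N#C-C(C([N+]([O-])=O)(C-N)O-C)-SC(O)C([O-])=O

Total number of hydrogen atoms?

Hydrogens are implicit in SMILES; fill each atom to its normal valence:
  3 × C: no H
  3 × O: no H
  2 × C: 1 H each → 2
  2 × O (charge -1): no H
  1 × C: 3 H
  1 × C: 2 H
  1 × N: 2 H
  1 × N: no H
  1 × N (charge +1): no H
  1 × O: 1 H
  1 × S: no H
  Total hydrogens = 10.

10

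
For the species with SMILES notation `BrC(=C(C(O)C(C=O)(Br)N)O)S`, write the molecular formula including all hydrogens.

Heavy atoms from the SMILES: 2 Br, 5 C, 1 N, 3 O, 1 S.
Implicit hydrogens by atom environment:
  3 × C: no H
  2 × Br: no H
  2 × C: 1 H each → 2
  2 × O: 1 H each → 2
  1 × N: 2 H
  1 × O: no H
  1 × S: 1 H
  Total hydrogens = 7.
Molecular formula: C5H7Br2NO3S

C5H7Br2NO3S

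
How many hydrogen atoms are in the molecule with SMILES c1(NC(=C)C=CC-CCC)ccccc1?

Hydrogens are implicit in SMILES; fill each atom to its normal valence:
  5 × C (aromatic): 1 H each → 5
  4 × C: 2 H each → 8
  2 × C: 1 H each → 2
  1 × C: 3 H
  1 × C: no H
  1 × C (aromatic): no H
  1 × N: 1 H
  Total hydrogens = 19.

19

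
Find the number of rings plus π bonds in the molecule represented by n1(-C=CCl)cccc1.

Molecular formula from the SMILES: C6H6ClN.
DoU = (2C + 2 + N − H − X)/2 = (2·6 + 2 + 1 − 6 − 1)/2 = 8/2 = 4.
(Structurally: 1 ring(s) + 3 π bond(s) = 4.)

4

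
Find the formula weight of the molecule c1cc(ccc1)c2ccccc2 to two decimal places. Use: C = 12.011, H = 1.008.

Molecular formula: C12H10.
M = 12×12.011 + 10×1.008 = 154.21 g/mol.

154.21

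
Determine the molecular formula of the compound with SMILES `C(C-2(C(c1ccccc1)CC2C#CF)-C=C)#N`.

C15H12FN

Heavy atoms from the SMILES: 15 C, 1 F, 1 N.
Implicit hydrogens by atom environment:
  5 × C (aromatic): 1 H each → 5
  4 × C: no H
  3 × C: 1 H each → 3
  2 × C: 2 H each → 4
  1 × C (aromatic): no H
  1 × F: no H
  1 × N: no H
  Total hydrogens = 12.
Molecular formula: C15H12FN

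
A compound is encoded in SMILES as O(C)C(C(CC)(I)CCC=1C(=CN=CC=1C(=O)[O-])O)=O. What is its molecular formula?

Heavy atoms from the SMILES: 13 C, 1 I, 1 N, 5 O.
Implicit hydrogens by atom environment:
  3 × C: 2 H each → 6
  3 × C (aromatic): no H
  3 × C: no H
  3 × O: no H
  2 × C: 3 H each → 6
  2 × C (aromatic): 1 H each → 2
  1 × I: no H
  1 × N (aromatic): no H
  1 × O: 1 H
  1 × O (charge -1): no H
  Total hydrogens = 15.
Net charge -1.
Molecular formula: C13H15INO5-

C13H15INO5-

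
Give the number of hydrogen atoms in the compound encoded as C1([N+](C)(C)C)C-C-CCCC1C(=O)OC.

Hydrogens are implicit in SMILES; fill each atom to its normal valence:
  5 × C: 2 H each → 10
  4 × C: 3 H each → 12
  2 × C: 1 H each → 2
  2 × O: no H
  1 × C: no H
  1 × N (charge +1): no H
  Total hydrogens = 24.

24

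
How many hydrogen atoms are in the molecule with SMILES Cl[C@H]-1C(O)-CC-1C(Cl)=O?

Hydrogens are implicit in SMILES; fill each atom to its normal valence:
  3 × C: 1 H each → 3
  2 × Cl: no H
  1 × C: 2 H
  1 × C: no H
  1 × O: 1 H
  1 × O: no H
  Total hydrogens = 6.

6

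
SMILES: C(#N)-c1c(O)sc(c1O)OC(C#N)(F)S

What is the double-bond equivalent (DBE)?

7

Molecular formula from the SMILES: C7H3FN2O3S2.
DoU = (2C + 2 + N − H − X)/2 = (2·7 + 2 + 2 − 3 − 1)/2 = 14/2 = 7.
(Structurally: 1 ring(s) + 6 π bond(s) = 7.)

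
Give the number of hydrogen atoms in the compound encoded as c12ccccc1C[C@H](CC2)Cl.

11

Hydrogens are implicit in SMILES; fill each atom to its normal valence:
  4 × C (aromatic): 1 H each → 4
  3 × C: 2 H each → 6
  2 × C (aromatic): no H
  1 × C: 1 H
  1 × Cl: no H
  Total hydrogens = 11.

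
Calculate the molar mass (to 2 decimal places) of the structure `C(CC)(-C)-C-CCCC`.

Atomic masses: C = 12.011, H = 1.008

Molecular formula: C9H20.
M = 9×12.011 + 20×1.008 = 128.26 g/mol.

128.26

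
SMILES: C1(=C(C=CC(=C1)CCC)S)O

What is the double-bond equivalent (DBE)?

4

Molecular formula from the SMILES: C9H12OS.
DoU = (2C + 2 + N − H − X)/2 = (2·9 + 2 + 0 − 12 − 0)/2 = 8/2 = 4.
(Structurally: 1 ring(s) + 3 π bond(s) = 4.)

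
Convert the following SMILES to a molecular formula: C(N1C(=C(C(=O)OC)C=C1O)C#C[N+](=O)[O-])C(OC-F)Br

C11H10BrFN2O6

Heavy atoms from the SMILES: 1 Br, 11 C, 1 F, 2 N, 6 O.
Implicit hydrogens by atom environment:
  4 × O: no H
  3 × C (aromatic): no H
  3 × C: no H
  2 × C: 2 H each → 4
  1 × Br: no H
  1 × C: 3 H
  1 × C (aromatic): 1 H
  1 × C: 1 H
  1 × F: no H
  1 × N (aromatic): no H
  1 × N (charge +1): no H
  1 × O: 1 H
  1 × O (charge -1): no H
  Total hydrogens = 10.
Molecular formula: C11H10BrFN2O6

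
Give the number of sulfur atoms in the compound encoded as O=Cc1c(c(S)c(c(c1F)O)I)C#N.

1

The symbol for sulfur appears 1 time in the SMILES.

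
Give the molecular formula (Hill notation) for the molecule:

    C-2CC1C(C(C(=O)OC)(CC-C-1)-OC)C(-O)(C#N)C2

Heavy atoms from the SMILES: 14 C, 1 N, 4 O.
Implicit hydrogens by atom environment:
  6 × C: 2 H each → 12
  4 × C: no H
  3 × O: no H
  2 × C: 3 H each → 6
  2 × C: 1 H each → 2
  1 × N: no H
  1 × O: 1 H
  Total hydrogens = 21.
Molecular formula: C14H21NO4

C14H21NO4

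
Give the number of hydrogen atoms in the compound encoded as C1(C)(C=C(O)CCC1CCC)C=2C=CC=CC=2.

22

Hydrogens are implicit in SMILES; fill each atom to its normal valence:
  5 × C (aromatic): 1 H each → 5
  4 × C: 2 H each → 8
  2 × C: 3 H each → 6
  2 × C: 1 H each → 2
  2 × C: no H
  1 × C (aromatic): no H
  1 × O: 1 H
  Total hydrogens = 22.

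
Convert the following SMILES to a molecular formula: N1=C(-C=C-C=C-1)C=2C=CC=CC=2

C11H9N

Heavy atoms from the SMILES: 11 C, 1 N.
Implicit hydrogens by atom environment:
  9 × C (aromatic): 1 H each → 9
  2 × C (aromatic): no H
  1 × N (aromatic): no H
  Total hydrogens = 9.
Molecular formula: C11H9N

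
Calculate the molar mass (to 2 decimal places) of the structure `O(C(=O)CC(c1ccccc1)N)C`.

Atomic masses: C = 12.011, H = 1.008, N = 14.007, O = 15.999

Molecular formula: C10H13NO2.
M = 10×12.011 + 13×1.008 + 1×14.007 + 2×15.999 = 179.22 g/mol.

179.22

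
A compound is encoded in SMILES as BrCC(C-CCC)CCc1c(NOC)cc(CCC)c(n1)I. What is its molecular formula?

Heavy atoms from the SMILES: 1 Br, 17 C, 1 I, 2 N, 1 O.
Implicit hydrogens by atom environment:
  8 × C: 2 H each → 16
  4 × C (aromatic): no H
  3 × C: 3 H each → 9
  1 × Br: no H
  1 × C (aromatic): 1 H
  1 × C: 1 H
  1 × I: no H
  1 × N: 1 H
  1 × N (aromatic): no H
  1 × O: no H
  Total hydrogens = 28.
Molecular formula: C17H28BrIN2O

C17H28BrIN2O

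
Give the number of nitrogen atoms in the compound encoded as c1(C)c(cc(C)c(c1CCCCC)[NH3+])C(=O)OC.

1

The symbol for nitrogen appears 1 time in the SMILES.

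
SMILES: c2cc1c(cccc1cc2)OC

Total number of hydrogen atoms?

Hydrogens are implicit in SMILES; fill each atom to its normal valence:
  7 × C (aromatic): 1 H each → 7
  3 × C (aromatic): no H
  1 × C: 3 H
  1 × O: no H
  Total hydrogens = 10.

10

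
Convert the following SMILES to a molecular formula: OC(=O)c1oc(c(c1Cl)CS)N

C6H6ClNO3S

Heavy atoms from the SMILES: 6 C, 1 Cl, 1 N, 3 O, 1 S.
Implicit hydrogens by atom environment:
  4 × C (aromatic): no H
  1 × C: 2 H
  1 × C: no H
  1 × Cl: no H
  1 × N: 2 H
  1 × O: 1 H
  1 × O (aromatic): no H
  1 × O: no H
  1 × S: 1 H
  Total hydrogens = 6.
Molecular formula: C6H6ClNO3S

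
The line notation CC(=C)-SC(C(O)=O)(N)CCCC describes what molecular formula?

Heavy atoms from the SMILES: 9 C, 1 N, 2 O, 1 S.
Implicit hydrogens by atom environment:
  4 × C: 2 H each → 8
  3 × C: no H
  2 × C: 3 H each → 6
  1 × N: 2 H
  1 × O: 1 H
  1 × O: no H
  1 × S: no H
  Total hydrogens = 17.
Molecular formula: C9H17NO2S

C9H17NO2S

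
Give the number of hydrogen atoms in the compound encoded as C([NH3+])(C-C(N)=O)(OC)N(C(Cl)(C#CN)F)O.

Hydrogens are implicit in SMILES; fill each atom to its normal valence:
  5 × C: no H
  2 × N: 2 H each → 4
  2 × O: no H
  1 × C: 3 H
  1 × C: 2 H
  1 × Cl: no H
  1 × F: no H
  1 × N (charge +1): 3 H
  1 × N: no H
  1 × O: 1 H
  Total hydrogens = 13.

13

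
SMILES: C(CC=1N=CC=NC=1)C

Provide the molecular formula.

Heavy atoms from the SMILES: 7 C, 2 N.
Implicit hydrogens by atom environment:
  3 × C (aromatic): 1 H each → 3
  2 × C: 2 H each → 4
  2 × N (aromatic): no H
  1 × C: 3 H
  1 × C (aromatic): no H
  Total hydrogens = 10.
Molecular formula: C7H10N2

C7H10N2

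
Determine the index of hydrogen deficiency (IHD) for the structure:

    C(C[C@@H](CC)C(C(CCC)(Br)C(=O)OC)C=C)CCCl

2

Molecular formula from the SMILES: C16H28BrClO2.
DoU = (2C + 2 + N − H − X)/2 = (2·16 + 2 + 0 − 28 − 2)/2 = 4/2 = 2.
(Structurally: 0 ring(s) + 2 π bond(s) = 2.)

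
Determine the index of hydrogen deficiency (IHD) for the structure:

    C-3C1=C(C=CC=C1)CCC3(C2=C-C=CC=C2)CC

Molecular formula from the SMILES: C18H20.
DoU = (2C + 2 + N − H − X)/2 = (2·18 + 2 + 0 − 20 − 0)/2 = 18/2 = 9.
(Structurally: 3 ring(s) + 6 π bond(s) = 9.)

9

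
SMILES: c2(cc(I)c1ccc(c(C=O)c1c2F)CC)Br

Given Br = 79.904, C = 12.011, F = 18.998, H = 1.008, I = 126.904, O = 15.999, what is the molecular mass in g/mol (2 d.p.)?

Molecular formula: C13H9BrFIO.
M = 1×79.904 + 13×12.011 + 1×18.998 + 9×1.008 + 1×126.904 + 1×15.999 = 407.02 g/mol.

407.02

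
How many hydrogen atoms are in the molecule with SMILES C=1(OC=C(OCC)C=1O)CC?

12

Hydrogens are implicit in SMILES; fill each atom to its normal valence:
  3 × C (aromatic): no H
  2 × C: 3 H each → 6
  2 × C: 2 H each → 4
  1 × C (aromatic): 1 H
  1 × O: 1 H
  1 × O (aromatic): no H
  1 × O: no H
  Total hydrogens = 12.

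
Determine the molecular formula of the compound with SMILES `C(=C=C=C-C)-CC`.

C7H10

Heavy atoms from the SMILES: 7 C.
Implicit hydrogens by atom environment:
  2 × C: 3 H each → 6
  2 × C: 1 H each → 2
  2 × C: no H
  1 × C: 2 H
  Total hydrogens = 10.
Molecular formula: C7H10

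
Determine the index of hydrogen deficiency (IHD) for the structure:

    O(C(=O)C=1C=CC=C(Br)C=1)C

Molecular formula from the SMILES: C8H7BrO2.
DoU = (2C + 2 + N − H − X)/2 = (2·8 + 2 + 0 − 7 − 1)/2 = 10/2 = 5.
(Structurally: 1 ring(s) + 4 π bond(s) = 5.)

5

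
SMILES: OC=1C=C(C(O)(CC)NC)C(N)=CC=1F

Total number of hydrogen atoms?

Hydrogens are implicit in SMILES; fill each atom to its normal valence:
  4 × C (aromatic): no H
  2 × C: 3 H each → 6
  2 × C (aromatic): 1 H each → 2
  2 × O: 1 H each → 2
  1 × C: 2 H
  1 × C: no H
  1 × F: no H
  1 × N: 2 H
  1 × N: 1 H
  Total hydrogens = 15.

15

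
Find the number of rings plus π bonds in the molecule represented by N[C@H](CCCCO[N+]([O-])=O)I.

Molecular formula from the SMILES: C5H11IN2O3.
DoU = (2C + 2 + N − H − X)/2 = (2·5 + 2 + 2 − 11 − 1)/2 = 2/2 = 1.
(Structurally: 0 ring(s) + 1 π bond(s) = 1.)

1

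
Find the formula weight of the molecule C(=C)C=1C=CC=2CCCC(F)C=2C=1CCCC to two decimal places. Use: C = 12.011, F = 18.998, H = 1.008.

Molecular formula: C16H21F.
M = 16×12.011 + 1×18.998 + 21×1.008 = 232.34 g/mol.

232.34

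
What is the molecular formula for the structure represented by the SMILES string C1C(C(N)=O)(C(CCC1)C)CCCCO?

C12H23NO2

Heavy atoms from the SMILES: 12 C, 1 N, 2 O.
Implicit hydrogens by atom environment:
  8 × C: 2 H each → 16
  2 × C: no H
  1 × C: 3 H
  1 × C: 1 H
  1 × N: 2 H
  1 × O: 1 H
  1 × O: no H
  Total hydrogens = 23.
Molecular formula: C12H23NO2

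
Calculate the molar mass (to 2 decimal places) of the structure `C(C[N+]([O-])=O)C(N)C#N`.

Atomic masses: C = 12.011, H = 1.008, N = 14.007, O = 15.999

Molecular formula: C4H7N3O2.
M = 4×12.011 + 7×1.008 + 3×14.007 + 2×15.999 = 129.12 g/mol.

129.12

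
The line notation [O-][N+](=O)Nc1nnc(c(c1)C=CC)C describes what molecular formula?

C8H10N4O2

Heavy atoms from the SMILES: 8 C, 4 N, 2 O.
Implicit hydrogens by atom environment:
  3 × C (aromatic): no H
  2 × C: 3 H each → 6
  2 × C: 1 H each → 2
  2 × N (aromatic): no H
  1 × C (aromatic): 1 H
  1 × N: 1 H
  1 × N (charge +1): no H
  1 × O: no H
  1 × O (charge -1): no H
  Total hydrogens = 10.
Molecular formula: C8H10N4O2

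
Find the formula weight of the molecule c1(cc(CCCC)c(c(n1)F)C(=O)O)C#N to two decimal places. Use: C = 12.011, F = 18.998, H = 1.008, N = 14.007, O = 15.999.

Molecular formula: C11H11FN2O2.
M = 11×12.011 + 1×18.998 + 11×1.008 + 2×14.007 + 2×15.999 = 222.22 g/mol.

222.22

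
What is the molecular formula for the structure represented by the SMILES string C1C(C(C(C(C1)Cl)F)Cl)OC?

C7H11Cl2FO

Heavy atoms from the SMILES: 7 C, 2 Cl, 1 F, 1 O.
Implicit hydrogens by atom environment:
  4 × C: 1 H each → 4
  2 × C: 2 H each → 4
  2 × Cl: no H
  1 × C: 3 H
  1 × F: no H
  1 × O: no H
  Total hydrogens = 11.
Molecular formula: C7H11Cl2FO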